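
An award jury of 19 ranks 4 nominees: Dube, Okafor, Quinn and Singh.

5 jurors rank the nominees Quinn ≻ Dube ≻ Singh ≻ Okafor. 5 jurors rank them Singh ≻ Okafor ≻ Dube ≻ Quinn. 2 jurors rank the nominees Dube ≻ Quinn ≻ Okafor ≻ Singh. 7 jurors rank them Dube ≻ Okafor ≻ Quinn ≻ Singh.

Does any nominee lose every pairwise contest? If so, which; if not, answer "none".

Pairwise majorities:
Dube vs Okafor: Dube is ranked higher on 5+2+7 = 14 ballots, Okafor on 5. Dube wins 14–5.
Dube vs Quinn: 14 to 5, Dube.
Dube vs Singh: 5+2+7 = 14 for Dube, 5 for Singh — Dube by 14–5.
Okafor vs Quinn: Okafor, 12–7.
Okafor vs Singh: Singh, 10–9.
Quinn vs Singh: Quinn is ranked higher on 5+2+7 = 14 ballots, Singh on 5. Quinn wins 14–5.
No nominee is winless: Dube beats Okafor; Okafor beats Quinn; Quinn beats Singh; Singh beats Okafor. There is no Condorcet loser.

none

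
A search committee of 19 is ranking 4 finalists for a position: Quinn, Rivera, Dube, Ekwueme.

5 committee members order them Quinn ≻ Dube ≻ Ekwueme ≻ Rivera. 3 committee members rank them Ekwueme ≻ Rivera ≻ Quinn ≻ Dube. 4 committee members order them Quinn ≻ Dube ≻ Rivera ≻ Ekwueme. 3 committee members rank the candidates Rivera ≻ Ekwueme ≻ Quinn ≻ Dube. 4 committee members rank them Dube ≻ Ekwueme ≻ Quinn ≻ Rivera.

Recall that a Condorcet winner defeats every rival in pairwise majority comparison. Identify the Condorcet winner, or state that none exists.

Pairwise majorities:
Quinn vs Rivera: Quinn wins 13–6.
Quinn–Dube: Quinn 15–4.
Quinn vs Ekwueme: Ekwueme wins 10–9.
Rivera vs Dube: Dube, 13–6.
Rivera vs Ekwueme: Ekwueme, 12–7.
Dube–Ekwueme: Dube 13–6.
Each candidate drops at least one matchup (Quinn loses to Ekwueme; Rivera loses to Quinn; Dube loses to Quinn; Ekwueme loses to Dube); the cycle Quinn → Dube → Ekwueme → Quinn rules out a Condorcet winner.

none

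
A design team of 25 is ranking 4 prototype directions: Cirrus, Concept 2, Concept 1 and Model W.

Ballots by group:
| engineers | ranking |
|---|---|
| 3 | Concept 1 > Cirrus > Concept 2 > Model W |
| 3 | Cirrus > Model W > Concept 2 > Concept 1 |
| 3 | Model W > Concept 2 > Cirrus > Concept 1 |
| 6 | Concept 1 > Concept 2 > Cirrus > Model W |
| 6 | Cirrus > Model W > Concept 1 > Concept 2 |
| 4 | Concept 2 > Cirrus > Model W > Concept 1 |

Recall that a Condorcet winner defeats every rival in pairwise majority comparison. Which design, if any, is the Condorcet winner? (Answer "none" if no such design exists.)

Head-to-head results (25 engineers):
Cirrus vs Concept 2: 12 to 13, Concept 2.
Cirrus vs Concept 1: Cirrus is ranked higher on 3+3+6+4 = 16 ballots, Concept 1 on 9. Cirrus wins 16–9.
Cirrus vs Model W: 22 to 3, Cirrus.
Concept 2 vs Concept 1: Concept 2 is ranked higher on 3+3+4 = 10 ballots, Concept 1 on 15. Concept 1 wins 15–10.
Concept 2 vs Model W: Concept 2 is ranked higher on 3+6+4 = 13 ballots, Model W on 12. Concept 2 wins 13–12.
Concept 1 vs Model W: Concept 1 preferred on 3+6 = 9 ballots; Model W wins 16–9.
No design is unbeaten: Cirrus loses to Concept 2; Concept 2 loses to Concept 1; Concept 1 loses to Cirrus; Model W loses to Cirrus. In particular Cirrus > Concept 1 > Concept 2 > Cirrus is a majority cycle — no Condorcet winner exists.

none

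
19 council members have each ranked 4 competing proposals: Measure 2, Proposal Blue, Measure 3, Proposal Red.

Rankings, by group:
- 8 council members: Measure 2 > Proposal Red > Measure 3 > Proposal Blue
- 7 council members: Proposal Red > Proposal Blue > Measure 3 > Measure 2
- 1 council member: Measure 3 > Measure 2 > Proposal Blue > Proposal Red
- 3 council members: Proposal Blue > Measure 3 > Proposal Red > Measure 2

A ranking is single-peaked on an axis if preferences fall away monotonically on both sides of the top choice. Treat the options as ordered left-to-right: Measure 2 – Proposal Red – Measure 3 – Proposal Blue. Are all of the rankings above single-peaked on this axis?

Axis positions: Measure 2=1, Proposal Red=2, Measure 3=3, Proposal Blue=4.
Group 1 (peak Measure 2 at position 1): ranking walks positions 1-2-3-4, expanding outward from the peak — single-peaked.
Group 2: ranking walks positions 2-4-3-1; Proposal Blue is ranked above Measure 3 even though Measure 3 lies between Proposal Blue and the peak Proposal Red on the axis — preferences dip and rise again. Not single-peaked.
Group 3: ranking walks positions 3-1-4-2; Measure 2 is ranked above Proposal Red even though Proposal Red lies between Measure 2 and the peak Measure 3 on the axis — preferences dip and rise again. Not single-peaked.
Group 4 (peak Proposal Blue at position 4): ranking walks positions 4-3-2-1, expanding outward from the peak — single-peaked.
Group 2 violates single-peakedness, so the profile is not single-peaked on this axis.

no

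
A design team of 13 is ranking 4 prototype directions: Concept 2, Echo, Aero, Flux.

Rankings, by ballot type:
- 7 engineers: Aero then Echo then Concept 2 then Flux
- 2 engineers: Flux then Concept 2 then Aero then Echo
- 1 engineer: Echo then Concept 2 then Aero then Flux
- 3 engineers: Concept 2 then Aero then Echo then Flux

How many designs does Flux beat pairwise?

0

Flux against each rival (13 engineers):
Flux vs Concept 2: 2 to 11, Concept 2.
Flux vs Echo: Flux preferred on 2 ballots; Echo wins 11–2.
Flux vs Aero: Flux is ranked higher on 2 ballots, Aero on 11. Aero wins 11–2.
Flux beats no one; loses to Concept 2, Echo, Aero — 0 pairwise wins.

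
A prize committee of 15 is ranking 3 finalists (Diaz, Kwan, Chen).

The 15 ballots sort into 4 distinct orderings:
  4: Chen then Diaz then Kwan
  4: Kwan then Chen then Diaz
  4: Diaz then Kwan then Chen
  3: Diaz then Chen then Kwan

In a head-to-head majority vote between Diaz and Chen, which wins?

Ballots ranking Diaz above Chen: 4 + 3 = 7.
Ballots ranking Chen above Diaz: 15 − 7 = 8.
Chen wins the head-to-head 8–7.

Chen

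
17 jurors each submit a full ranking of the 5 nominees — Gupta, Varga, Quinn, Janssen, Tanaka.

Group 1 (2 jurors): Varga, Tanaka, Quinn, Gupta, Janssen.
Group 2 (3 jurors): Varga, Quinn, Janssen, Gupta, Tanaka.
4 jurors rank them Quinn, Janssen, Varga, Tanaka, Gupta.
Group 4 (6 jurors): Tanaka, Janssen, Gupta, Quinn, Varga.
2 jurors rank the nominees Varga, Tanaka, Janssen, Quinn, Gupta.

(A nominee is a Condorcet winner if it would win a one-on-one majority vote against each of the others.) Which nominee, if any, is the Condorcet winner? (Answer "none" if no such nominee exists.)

Head-to-head results (17 jurors):
Gupta vs Varga: Varga wins 11–6.
Gupta vs Quinn: Quinn wins 11–6.
Gupta–Janssen: Janssen 15–2.
Gupta vs Tanaka: Tanaka wins 14–3.
Varga–Quinn: Quinn 10–7.
Varga vs Janssen: Janssen, 10–7.
Varga vs Tanaka: Varga wins 11–6.
Quinn–Janssen: Quinn 9–8.
Quinn–Tanaka: Tanaka 10–7.
Janssen–Tanaka: Tanaka 10–7.
Every nominee loses at least once (Gupta loses to Varga; Varga loses to Quinn; Quinn loses to Tanaka; Janssen loses to Quinn; Tanaka loses to Varga). The majority relation contains the cycle Varga → Tanaka → Quinn → Varga, so there is no Condorcet winner.

none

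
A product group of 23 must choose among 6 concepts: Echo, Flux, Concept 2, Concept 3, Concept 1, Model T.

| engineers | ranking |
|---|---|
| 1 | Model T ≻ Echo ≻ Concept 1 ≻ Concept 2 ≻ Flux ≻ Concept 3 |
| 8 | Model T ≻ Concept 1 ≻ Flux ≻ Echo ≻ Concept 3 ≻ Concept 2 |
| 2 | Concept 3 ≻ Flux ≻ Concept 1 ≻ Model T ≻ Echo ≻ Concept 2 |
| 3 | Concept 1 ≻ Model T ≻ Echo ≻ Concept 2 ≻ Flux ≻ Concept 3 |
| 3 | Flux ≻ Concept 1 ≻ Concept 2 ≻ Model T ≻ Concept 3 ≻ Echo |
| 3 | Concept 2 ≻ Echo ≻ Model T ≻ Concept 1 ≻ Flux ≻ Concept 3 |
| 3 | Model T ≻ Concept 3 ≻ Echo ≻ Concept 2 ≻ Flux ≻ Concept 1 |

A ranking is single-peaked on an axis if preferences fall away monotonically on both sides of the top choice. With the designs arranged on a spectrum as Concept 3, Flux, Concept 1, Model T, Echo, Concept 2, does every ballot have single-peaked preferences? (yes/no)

no

Axis positions: Concept 3=1, Flux=2, Concept 1=3, Model T=4, Echo=5, Concept 2=6.
Type 1 (peak Model T at position 4): ranking walks positions 4-5-3-6-2-1, expanding outward from the peak — single-peaked.
Type 2 (peak Model T at position 4): ranking walks positions 4-3-2-5-1-6, expanding outward from the peak — single-peaked.
Type 3 (peak Concept 3 at position 1): ranking walks positions 1-2-3-4-5-6, expanding outward from the peak — single-peaked.
Type 4 (peak Concept 1 at position 3): ranking walks positions 3-4-5-6-2-1, expanding outward from the peak — single-peaked.
Type 5: ranking walks positions 2-3-6-4-1-5; Concept 2 is ranked above Model T even though Model T lies between Concept 2 and the peak Flux on the axis — preferences dip and rise again. Not single-peaked.
Type 6 (peak Concept 2 at position 6): ranking walks positions 6-5-4-3-2-1, expanding outward from the peak — single-peaked.
Type 7: ranking walks positions 4-1-5-6-2-3; Concept 3 is ranked above Concept 1 even though Concept 1 lies between Concept 3 and the peak Model T on the axis — preferences dip and rise again. Not single-peaked.
Type 5 violates single-peakedness, so the profile is not single-peaked on this axis.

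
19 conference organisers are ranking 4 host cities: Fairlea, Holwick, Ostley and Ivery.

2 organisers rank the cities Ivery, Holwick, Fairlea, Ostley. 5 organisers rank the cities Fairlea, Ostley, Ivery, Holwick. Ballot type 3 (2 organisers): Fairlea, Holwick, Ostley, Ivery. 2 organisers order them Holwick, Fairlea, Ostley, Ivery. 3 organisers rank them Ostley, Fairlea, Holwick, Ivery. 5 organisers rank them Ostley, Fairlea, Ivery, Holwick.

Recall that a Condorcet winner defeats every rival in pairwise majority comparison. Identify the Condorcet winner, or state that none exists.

Fairlea

Pairwise majorities:
Fairlea vs Holwick: Fairlea wins 15–4.
Fairlea vs Ostley: Fairlea wins 11–8.
Fairlea vs Ivery: Fairlea, 17–2.
Holwick–Ostley: Ostley 13–6.
Holwick vs Ivery: Ivery, 12–7.
Ostley vs Ivery: Ostley, 17–2.
Fairlea defeats every rival head-to-head and is the Condorcet winner.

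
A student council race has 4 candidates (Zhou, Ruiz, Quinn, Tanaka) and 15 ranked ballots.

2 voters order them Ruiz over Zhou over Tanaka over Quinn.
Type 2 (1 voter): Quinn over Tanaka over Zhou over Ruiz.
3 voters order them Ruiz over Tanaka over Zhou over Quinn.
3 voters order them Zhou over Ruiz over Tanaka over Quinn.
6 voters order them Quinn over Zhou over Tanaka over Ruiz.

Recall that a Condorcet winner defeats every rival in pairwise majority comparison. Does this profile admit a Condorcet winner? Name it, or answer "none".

Zhou

Head-to-head results (15 voters):
Zhou vs Ruiz: 10 to 5, Zhou.
Zhou vs Quinn: Zhou wins 8–7.
Zhou vs Tanaka: Zhou wins 11–4.
Ruiz vs Quinn: Ruiz, 8–7.
Ruiz vs Tanaka: Ruiz, 8–7.
Quinn vs Tanaka: Tanaka, 8–7.
Zhou wins every pairwise contest, so Zhou is the Condorcet winner.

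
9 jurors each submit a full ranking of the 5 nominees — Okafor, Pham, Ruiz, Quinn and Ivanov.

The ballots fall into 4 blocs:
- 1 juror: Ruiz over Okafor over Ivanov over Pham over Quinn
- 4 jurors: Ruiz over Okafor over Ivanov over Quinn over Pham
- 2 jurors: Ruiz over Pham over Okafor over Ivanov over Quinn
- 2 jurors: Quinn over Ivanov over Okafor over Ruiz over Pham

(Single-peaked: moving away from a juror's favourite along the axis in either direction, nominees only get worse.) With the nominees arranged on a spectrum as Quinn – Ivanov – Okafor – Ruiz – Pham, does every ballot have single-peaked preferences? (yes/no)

Axis positions: Quinn=1, Ivanov=2, Okafor=3, Ruiz=4, Pham=5.
Bloc 1 (peak Ruiz at position 4): ranking walks positions 4-3-2-5-1, expanding outward from the peak — single-peaked.
Bloc 2 (peak Ruiz at position 4): ranking walks positions 4-3-2-1-5, expanding outward from the peak — single-peaked.
Bloc 3 (peak Ruiz at position 4): ranking walks positions 4-5-3-2-1, expanding outward from the peak — single-peaked.
Bloc 4 (peak Quinn at position 1): ranking walks positions 1-2-3-4-5, expanding outward from the peak — single-peaked.
Every ranking is single-peaked on this axis.

yes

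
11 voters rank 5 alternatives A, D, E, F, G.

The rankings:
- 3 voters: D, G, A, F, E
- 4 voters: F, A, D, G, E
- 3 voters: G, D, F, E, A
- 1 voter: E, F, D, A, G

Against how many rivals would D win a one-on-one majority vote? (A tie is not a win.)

D against each rival (11 voters):
D vs A: D is ranked higher on 3+3+1 = 7 ballots, A on 4. D wins 7–4.
D vs E: D, 10–1.
D vs F: 3+3 = 6 for D, 5 for F — D by 6–5.
D vs G: D wins 8–3.
D beats A, E, F, G — 4 pairwise wins.

4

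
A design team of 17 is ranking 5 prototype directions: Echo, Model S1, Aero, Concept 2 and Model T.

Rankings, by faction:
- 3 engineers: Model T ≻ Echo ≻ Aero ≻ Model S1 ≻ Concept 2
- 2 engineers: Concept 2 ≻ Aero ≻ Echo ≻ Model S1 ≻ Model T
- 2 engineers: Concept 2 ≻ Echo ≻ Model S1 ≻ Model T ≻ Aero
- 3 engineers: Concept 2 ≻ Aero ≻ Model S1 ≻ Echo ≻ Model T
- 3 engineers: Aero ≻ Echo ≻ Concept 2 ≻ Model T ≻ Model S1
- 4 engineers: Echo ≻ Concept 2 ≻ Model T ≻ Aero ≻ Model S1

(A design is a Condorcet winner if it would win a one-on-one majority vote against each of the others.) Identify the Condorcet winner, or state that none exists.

Check each pair by majority over 17 ballots:
Echo vs Model S1: Echo preferred on 3+2+2+3+4 = 14 ballots; Echo wins 14–3.
Echo vs Aero: 3+2+4 = 9 for Echo, 8 for Aero — Echo by 9–8.
Echo vs Concept 2: Echo is ranked higher on 3+3+4 = 10 ballots, Concept 2 on 7. Echo wins 10–7.
Echo vs Model T: 2+2+3+3+4 = 14 for Echo, 3 for Model T — Echo by 14–3.
Model S1 vs Aero: 2 for Model S1, 15 for Aero — Aero by 15–2.
Model S1 vs Concept 2: 3 to 14, Concept 2.
Model S1 vs Model T: Model S1 preferred on 2+2+3 = 7 ballots; Model T wins 10–7.
Aero vs Concept 2: Aero is ranked higher on 3+3 = 6 ballots, Concept 2 on 11. Concept 2 wins 11–6.
Aero vs Model T: Aero preferred on 2+3+3 = 8 ballots; Model T wins 9–8.
Concept 2 vs Model T: 2+2+3+3+4 = 14 for Concept 2, 3 for Model T — Concept 2 by 14–3.
Echo defeats every rival head-to-head and is the Condorcet winner.

Echo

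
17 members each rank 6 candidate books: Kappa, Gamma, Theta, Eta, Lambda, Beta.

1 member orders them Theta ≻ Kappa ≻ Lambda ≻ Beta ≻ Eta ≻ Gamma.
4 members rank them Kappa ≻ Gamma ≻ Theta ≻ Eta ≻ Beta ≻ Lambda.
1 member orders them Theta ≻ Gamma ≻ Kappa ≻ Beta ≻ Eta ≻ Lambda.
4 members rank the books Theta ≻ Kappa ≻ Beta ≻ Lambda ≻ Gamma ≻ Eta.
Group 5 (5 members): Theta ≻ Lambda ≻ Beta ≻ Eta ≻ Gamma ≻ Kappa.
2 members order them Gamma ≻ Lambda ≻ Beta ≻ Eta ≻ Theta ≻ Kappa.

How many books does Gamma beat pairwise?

Gamma against each rival (17 members):
Gamma vs Kappa: Kappa wins 9–8.
Gamma vs Theta: 4+2 = 6 for Gamma, 11 for Theta — Theta by 11–6.
Gamma–Eta: Gamma 11–6.
Gamma vs Lambda: Lambda wins 10–7.
Gamma–Beta: Beta 10–7.
Gamma beats Eta; loses to Kappa, Theta, Lambda, Beta — 1 pairwise win.

1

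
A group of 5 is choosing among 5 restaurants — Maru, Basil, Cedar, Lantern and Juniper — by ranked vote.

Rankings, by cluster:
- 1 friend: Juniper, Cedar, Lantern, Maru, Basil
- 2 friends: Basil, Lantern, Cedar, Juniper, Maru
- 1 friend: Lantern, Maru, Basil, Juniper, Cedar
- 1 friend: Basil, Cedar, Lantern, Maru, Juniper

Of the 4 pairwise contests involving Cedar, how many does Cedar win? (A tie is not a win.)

2

Cedar against each rival (5 friends):
Cedar–Maru: Cedar 4–1.
Cedar vs Basil: Basil, 4–1.
Cedar vs Lantern: Cedar is ranked higher on 1+1 = 2 ballots, Lantern on 3. Lantern wins 3–2.
Cedar vs Juniper: Cedar, 3–2.
Cedar beats Maru, Juniper; loses to Basil, Lantern — 2 pairwise wins.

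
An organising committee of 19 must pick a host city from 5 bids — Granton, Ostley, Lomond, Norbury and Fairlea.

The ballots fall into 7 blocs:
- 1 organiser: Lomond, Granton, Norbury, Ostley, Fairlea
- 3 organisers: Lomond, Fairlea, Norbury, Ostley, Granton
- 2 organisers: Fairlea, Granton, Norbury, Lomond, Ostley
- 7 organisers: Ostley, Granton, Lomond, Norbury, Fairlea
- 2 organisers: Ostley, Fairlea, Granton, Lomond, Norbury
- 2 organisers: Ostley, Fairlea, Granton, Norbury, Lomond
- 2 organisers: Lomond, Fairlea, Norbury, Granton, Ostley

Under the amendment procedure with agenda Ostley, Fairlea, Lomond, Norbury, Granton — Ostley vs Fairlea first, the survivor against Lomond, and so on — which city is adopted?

Round 1: Ostley vs Fairlea — 12–7, Ostley advances.
Round 2: Ostley vs Lomond — 11–8, Ostley advances.
Round 3: Ostley vs Norbury — 11–8, Ostley advances.
Round 4: Ostley vs Granton — 14–5, Ostley advances.
The agenda winner is Ostley.

Ostley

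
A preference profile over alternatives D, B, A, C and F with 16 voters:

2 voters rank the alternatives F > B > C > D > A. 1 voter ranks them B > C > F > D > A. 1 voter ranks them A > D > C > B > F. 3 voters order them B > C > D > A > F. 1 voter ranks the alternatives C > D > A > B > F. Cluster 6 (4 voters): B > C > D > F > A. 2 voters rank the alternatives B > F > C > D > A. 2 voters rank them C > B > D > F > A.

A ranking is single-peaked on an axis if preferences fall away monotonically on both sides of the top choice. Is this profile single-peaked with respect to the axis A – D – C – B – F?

yes

Axis positions: A=1, D=2, C=3, B=4, F=5.
Cluster 1 (peak F at position 5): ranking walks positions 5-4-3-2-1, expanding outward from the peak — single-peaked.
Cluster 2 (peak B at position 4): ranking walks positions 4-3-5-2-1, expanding outward from the peak — single-peaked.
Cluster 3 (peak A at position 1): ranking walks positions 1-2-3-4-5, expanding outward from the peak — single-peaked.
Cluster 4 (peak B at position 4): ranking walks positions 4-3-2-1-5, expanding outward from the peak — single-peaked.
Cluster 5 (peak C at position 3): ranking walks positions 3-2-1-4-5, expanding outward from the peak — single-peaked.
Cluster 6 (peak B at position 4): ranking walks positions 4-3-2-5-1, expanding outward from the peak — single-peaked.
Cluster 7 (peak B at position 4): ranking walks positions 4-5-3-2-1, expanding outward from the peak — single-peaked.
Cluster 8 (peak C at position 3): ranking walks positions 3-4-2-5-1, expanding outward from the peak — single-peaked.
Every ranking is single-peaked on this axis.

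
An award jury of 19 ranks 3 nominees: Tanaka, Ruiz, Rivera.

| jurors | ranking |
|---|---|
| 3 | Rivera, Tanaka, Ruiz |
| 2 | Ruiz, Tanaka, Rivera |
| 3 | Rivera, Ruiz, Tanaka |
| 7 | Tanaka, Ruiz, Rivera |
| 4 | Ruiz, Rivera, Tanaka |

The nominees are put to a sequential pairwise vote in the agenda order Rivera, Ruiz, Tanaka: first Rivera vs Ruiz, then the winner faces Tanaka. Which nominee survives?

Round 1: Rivera vs Ruiz — 6–13, Ruiz advances.
Round 2: Ruiz vs Tanaka — 9–10, Tanaka advances.
The agenda winner is Tanaka.

Tanaka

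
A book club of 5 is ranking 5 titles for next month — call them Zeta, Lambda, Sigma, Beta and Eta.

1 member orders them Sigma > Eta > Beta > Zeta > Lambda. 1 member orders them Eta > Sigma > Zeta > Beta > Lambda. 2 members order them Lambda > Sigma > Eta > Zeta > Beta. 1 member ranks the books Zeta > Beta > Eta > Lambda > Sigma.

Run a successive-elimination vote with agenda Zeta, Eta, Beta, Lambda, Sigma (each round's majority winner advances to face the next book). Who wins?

Sigma

Round 1: Zeta vs Eta — 1–4, Eta advances.
Round 2: Eta vs Beta — 4–1, Eta advances.
Round 3: Eta vs Lambda — 3–2, Eta advances.
Round 4: Eta vs Sigma — 2–3, Sigma advances.
The agenda winner is Sigma.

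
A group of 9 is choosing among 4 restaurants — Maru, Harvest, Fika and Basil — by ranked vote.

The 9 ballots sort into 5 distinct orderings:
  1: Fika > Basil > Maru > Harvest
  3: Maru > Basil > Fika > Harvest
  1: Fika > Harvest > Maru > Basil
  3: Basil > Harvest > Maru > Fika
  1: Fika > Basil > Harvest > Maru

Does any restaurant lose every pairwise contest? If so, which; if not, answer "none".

none

Head-to-head results (9 friends):
Maru vs Harvest: Harvest wins 5–4.
Maru vs Fika: 6 to 3, Maru.
Maru vs Basil: 3+1 = 4 for Maru, 5 for Basil — Basil by 5–4.
Harvest–Fika: Fika 6–3.
Harvest vs Basil: Harvest preferred on 1 ballot; Basil wins 8–1.
Fika vs Basil: 3 to 6, Basil.
Every restaurant wins at least one matchup (Maru beats Fika; Harvest beats Maru; Fika beats Harvest; Basil beats Maru), so there is no Condorcet loser.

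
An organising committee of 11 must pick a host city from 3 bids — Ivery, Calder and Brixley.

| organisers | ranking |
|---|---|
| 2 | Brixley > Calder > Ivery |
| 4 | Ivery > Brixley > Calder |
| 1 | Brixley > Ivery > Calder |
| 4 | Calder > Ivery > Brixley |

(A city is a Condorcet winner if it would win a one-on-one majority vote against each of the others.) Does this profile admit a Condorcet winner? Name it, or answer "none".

Pairwise majorities:
Ivery vs Calder: Calder, 6–5.
Ivery vs Brixley: Ivery, 8–3.
Calder–Brixley: Brixley 7–4.
Each city drops at least one matchup (Ivery loses to Calder; Calder loses to Brixley; Brixley loses to Ivery); the cycle Ivery beats Brixley beats Calder beats Ivery rules out a Condorcet winner.

none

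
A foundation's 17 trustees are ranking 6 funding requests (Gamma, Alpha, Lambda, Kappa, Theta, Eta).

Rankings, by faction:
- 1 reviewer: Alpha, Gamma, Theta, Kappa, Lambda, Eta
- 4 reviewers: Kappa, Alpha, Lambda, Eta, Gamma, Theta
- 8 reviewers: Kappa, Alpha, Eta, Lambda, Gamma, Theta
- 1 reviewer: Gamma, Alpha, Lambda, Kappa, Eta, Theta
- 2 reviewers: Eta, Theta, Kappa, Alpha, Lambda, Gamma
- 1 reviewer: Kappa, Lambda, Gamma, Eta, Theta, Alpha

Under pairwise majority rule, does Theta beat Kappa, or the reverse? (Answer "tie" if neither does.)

Kappa

Ballots ranking Theta above Kappa: 1 + 2 = 3.
Ballots ranking Kappa above Theta: 17 − 3 = 14.
Kappa wins the head-to-head 14–3.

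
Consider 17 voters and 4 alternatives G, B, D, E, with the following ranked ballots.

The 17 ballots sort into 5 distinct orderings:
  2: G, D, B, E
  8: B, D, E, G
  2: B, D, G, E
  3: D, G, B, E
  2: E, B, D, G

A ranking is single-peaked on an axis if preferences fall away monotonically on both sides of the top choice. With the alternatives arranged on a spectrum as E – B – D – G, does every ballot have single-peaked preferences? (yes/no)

yes

Axis positions: E=1, B=2, D=3, G=4.
Ballot type 1 (peak G at position 4): ranking walks positions 4-3-2-1, expanding outward from the peak — single-peaked.
Ballot type 2 (peak B at position 2): ranking walks positions 2-3-1-4, expanding outward from the peak — single-peaked.
Ballot type 3 (peak B at position 2): ranking walks positions 2-3-4-1, expanding outward from the peak — single-peaked.
Ballot type 4 (peak D at position 3): ranking walks positions 3-4-2-1, expanding outward from the peak — single-peaked.
Ballot type 5 (peak E at position 1): ranking walks positions 1-2-3-4, expanding outward from the peak — single-peaked.
Every ranking is single-peaked on this axis.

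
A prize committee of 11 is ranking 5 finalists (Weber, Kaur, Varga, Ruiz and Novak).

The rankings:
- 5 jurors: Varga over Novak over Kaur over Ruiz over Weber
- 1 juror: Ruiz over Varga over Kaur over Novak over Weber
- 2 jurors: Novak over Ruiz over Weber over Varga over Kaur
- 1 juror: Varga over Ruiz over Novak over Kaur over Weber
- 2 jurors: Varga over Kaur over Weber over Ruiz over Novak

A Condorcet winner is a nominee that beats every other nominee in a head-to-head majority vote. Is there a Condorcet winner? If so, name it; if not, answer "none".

Head-to-head results (11 jurors):
Weber vs Kaur: Weber is ranked higher on 2 ballots, Kaur on 9. Kaur wins 9–2.
Weber vs Varga: Weber preferred on 2 ballots; Varga wins 9–2.
Weber vs Ruiz: Weber is ranked higher on 2 ballots, Ruiz on 9. Ruiz wins 9–2.
Weber vs Novak: Weber is ranked higher on 2 ballots, Novak on 9. Novak wins 9–2.
Kaur vs Varga: Kaur preferred on 0 ballots; Varga wins 11–0.
Kaur vs Ruiz: 7 to 4, Kaur.
Kaur vs Novak: 3 to 8, Novak.
Varga vs Ruiz: Varga preferred on 5+1+2 = 8 ballots; Varga wins 8–3.
Varga vs Novak: 9 to 2, Varga.
Ruiz vs Novak: Ruiz preferred on 1+1+2 = 4 ballots; Novak wins 7–4.
Varga wins every pairwise contest, so Varga is the Condorcet winner.

Varga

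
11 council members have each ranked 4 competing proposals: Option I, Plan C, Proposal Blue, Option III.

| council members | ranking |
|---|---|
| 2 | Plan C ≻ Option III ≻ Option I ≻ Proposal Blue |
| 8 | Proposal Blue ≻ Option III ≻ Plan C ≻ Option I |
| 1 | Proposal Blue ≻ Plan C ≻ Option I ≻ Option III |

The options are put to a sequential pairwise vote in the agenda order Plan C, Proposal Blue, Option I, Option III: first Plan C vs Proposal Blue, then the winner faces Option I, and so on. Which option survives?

Proposal Blue

Round 1: Plan C vs Proposal Blue — 2–9, Proposal Blue advances.
Round 2: Proposal Blue vs Option I — 9–2, Proposal Blue advances.
Round 3: Proposal Blue vs Option III — 9–2, Proposal Blue advances.
The agenda winner is Proposal Blue.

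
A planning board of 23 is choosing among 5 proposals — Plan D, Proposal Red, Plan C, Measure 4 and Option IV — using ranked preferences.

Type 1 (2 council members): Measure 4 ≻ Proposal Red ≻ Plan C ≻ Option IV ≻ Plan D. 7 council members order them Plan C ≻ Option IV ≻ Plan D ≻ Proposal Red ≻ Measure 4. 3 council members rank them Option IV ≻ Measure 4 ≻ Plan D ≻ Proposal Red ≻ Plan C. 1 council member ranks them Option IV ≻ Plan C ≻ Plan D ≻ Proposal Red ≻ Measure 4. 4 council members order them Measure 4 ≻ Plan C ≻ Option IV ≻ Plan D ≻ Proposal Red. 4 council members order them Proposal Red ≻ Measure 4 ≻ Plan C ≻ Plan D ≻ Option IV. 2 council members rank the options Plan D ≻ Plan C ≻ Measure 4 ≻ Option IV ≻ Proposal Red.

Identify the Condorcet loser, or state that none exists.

Head-to-head results (23 council members):
Plan D vs Proposal Red: 17 to 6, Plan D.
Plan D vs Plan C: Plan D preferred on 3+2 = 5 ballots; Plan C wins 18–5.
Plan D vs Measure 4: Measure 4, 13–10.
Plan D vs Option IV: Plan D is ranked higher on 4+2 = 6 ballots, Option IV on 17. Option IV wins 17–6.
Proposal Red vs Plan C: Plan C, 14–9.
Proposal Red vs Measure 4: Proposal Red preferred on 7+1+4 = 12 ballots; Proposal Red wins 12–11.
Proposal Red vs Option IV: Proposal Red preferred on 2+4 = 6 ballots; Option IV wins 17–6.
Plan C vs Measure 4: Plan C is ranked higher on 7+1+2 = 10 ballots, Measure 4 on 13. Measure 4 wins 13–10.
Plan C vs Option IV: 2+7+4+4+2 = 19 for Plan C, 4 for Option IV — Plan C by 19–4.
Measure 4 vs Option IV: 12 to 11, Measure 4.
Each option has at least one pairwise win (Plan D beats Proposal Red; Proposal Red beats Measure 4; Plan C beats Plan D; Measure 4 beats Plan D; Option IV beats Plan D) — no Condorcet loser.

none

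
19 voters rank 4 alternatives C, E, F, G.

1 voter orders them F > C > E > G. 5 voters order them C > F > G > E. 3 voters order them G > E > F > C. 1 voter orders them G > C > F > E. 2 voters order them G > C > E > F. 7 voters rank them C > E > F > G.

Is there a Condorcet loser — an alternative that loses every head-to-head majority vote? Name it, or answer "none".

Head-to-head results (19 voters):
C–E: C 16–3.
C–F: C 15–4.
C vs G: C is ranked higher on 1+5+7 = 13 ballots, G on 6. C wins 13–6.
E vs F: 3+2+7 = 12 for E, 7 for F — E by 12–7.
E vs G: E is ranked higher on 1+7 = 8 ballots, G on 11. G wins 11–8.
F vs G: F, 13–6.
Each alternative has at least one pairwise win (C beats E; E beats F; F beats G; G beats E) — no Condorcet loser.

none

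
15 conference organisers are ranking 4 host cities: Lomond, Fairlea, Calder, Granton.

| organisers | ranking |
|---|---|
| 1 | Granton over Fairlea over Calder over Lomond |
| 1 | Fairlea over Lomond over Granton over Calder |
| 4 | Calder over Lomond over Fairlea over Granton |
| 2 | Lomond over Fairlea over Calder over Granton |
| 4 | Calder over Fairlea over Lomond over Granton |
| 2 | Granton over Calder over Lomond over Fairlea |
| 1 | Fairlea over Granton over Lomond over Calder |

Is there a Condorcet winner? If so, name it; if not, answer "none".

Check each pair by majority over 15 ballots:
Lomond vs Fairlea: 8 to 7, Lomond.
Lomond–Calder: Calder 11–4.
Lomond vs Granton: Lomond preferred on 1+4+2+4 = 11 ballots; Lomond wins 11–4.
Fairlea vs Calder: 1+1+2+1 = 5 for Fairlea, 10 for Calder — Calder by 10–5.
Fairlea vs Granton: Fairlea is ranked higher on 1+4+2+4+1 = 12 ballots, Granton on 3. Fairlea wins 12–3.
Calder–Granton: Calder 10–5.
Calder beats each of Lomond, Fairlea, Granton — Calder is the Condorcet winner.

Calder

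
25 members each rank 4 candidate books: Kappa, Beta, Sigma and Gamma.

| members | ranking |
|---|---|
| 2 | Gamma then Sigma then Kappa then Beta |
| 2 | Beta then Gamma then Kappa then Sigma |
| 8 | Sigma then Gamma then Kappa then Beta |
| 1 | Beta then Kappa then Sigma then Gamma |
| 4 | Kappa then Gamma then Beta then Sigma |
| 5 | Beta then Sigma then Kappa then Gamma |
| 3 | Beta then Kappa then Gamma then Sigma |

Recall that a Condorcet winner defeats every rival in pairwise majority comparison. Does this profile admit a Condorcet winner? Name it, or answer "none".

Check each pair by majority over 25 ballots:
Kappa vs Beta: Kappa wins 14–11.
Kappa vs Sigma: 2+1+4+3 = 10 for Kappa, 15 for Sigma — Sigma by 15–10.
Kappa vs Gamma: Kappa preferred on 1+4+5+3 = 13 ballots; Kappa wins 13–12.
Beta vs Sigma: Beta wins 15–10.
Beta vs Gamma: 2+1+5+3 = 11 for Beta, 14 for Gamma — Gamma by 14–11.
Sigma vs Gamma: Sigma preferred on 8+1+5 = 14 ballots; Sigma wins 14–11.
Every book loses at least once (Kappa loses to Sigma; Beta loses to Kappa; Sigma loses to Beta; Gamma loses to Kappa). The majority relation contains the cycle Kappa → Beta → Sigma → Kappa, so there is no Condorcet winner.

none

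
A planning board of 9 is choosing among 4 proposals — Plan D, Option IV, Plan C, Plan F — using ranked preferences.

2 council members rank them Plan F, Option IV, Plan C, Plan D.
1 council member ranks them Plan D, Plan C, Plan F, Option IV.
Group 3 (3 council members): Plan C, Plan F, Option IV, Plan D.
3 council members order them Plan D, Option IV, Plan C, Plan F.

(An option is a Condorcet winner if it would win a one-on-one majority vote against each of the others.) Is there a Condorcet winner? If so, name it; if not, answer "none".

none

Check each pair by majority over 9 ballots:
Plan D vs Option IV: 4 to 5, Option IV.
Plan D vs Plan C: Plan D is ranked higher on 1+3 = 4 ballots, Plan C on 5. Plan C wins 5–4.
Plan D vs Plan F: Plan D preferred on 1+3 = 4 ballots; Plan F wins 5–4.
Option IV vs Plan C: Option IV preferred on 2+3 = 5 ballots; Option IV wins 5–4.
Option IV vs Plan F: 3 to 6, Plan F.
Plan C vs Plan F: Plan C preferred on 1+3+3 = 7 ballots; Plan C wins 7–2.
Every option loses at least once (Plan D loses to Option IV; Option IV loses to Plan F; Plan C loses to Option IV; Plan F loses to Plan C). The majority relation contains the cycle Option IV beats Plan C beats Plan F beats Option IV, so there is no Condorcet winner.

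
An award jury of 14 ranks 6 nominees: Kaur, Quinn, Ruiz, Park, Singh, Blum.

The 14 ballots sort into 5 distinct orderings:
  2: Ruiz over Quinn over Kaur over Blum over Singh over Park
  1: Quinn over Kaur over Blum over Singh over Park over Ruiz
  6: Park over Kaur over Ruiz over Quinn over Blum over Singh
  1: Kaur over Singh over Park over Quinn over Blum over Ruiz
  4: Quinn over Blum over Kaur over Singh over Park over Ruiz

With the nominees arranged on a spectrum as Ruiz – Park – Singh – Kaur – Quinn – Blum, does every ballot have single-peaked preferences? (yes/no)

no

Axis positions: Ruiz=1, Park=2, Singh=3, Kaur=4, Quinn=5, Blum=6.
Ballot type 1: ranking walks positions 1-5-4-6-3-2; Quinn is ranked above Park even though Park lies between Quinn and the peak Ruiz on the axis — preferences dip and rise again. Not single-peaked.
Ballot type 2 (peak Quinn at position 5): ranking walks positions 5-4-6-3-2-1, expanding outward from the peak — single-peaked.
Ballot type 3: ranking walks positions 2-4-1-5-6-3; Kaur is ranked above Singh even though Singh lies between Kaur and the peak Park on the axis — preferences dip and rise again. Not single-peaked.
Ballot type 4 (peak Kaur at position 4): ranking walks positions 4-3-2-5-6-1, expanding outward from the peak — single-peaked.
Ballot type 5 (peak Quinn at position 5): ranking walks positions 5-6-4-3-2-1, expanding outward from the peak — single-peaked.
Ballot type 1 violates single-peakedness, so the profile is not single-peaked on this axis.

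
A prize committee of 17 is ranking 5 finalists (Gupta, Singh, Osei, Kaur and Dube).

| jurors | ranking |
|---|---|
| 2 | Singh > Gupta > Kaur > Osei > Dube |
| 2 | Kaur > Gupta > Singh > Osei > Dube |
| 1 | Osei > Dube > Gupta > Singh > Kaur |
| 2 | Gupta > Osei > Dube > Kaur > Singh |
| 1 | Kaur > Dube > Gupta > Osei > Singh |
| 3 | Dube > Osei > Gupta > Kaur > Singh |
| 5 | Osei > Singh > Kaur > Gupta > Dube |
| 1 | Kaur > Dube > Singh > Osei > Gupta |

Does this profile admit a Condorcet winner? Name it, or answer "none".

Osei

Check each pair by majority over 17 ballots:
Gupta vs Singh: Gupta is ranked higher on 2+1+2+1+3 = 9 ballots, Singh on 8. Gupta wins 9–8.
Gupta vs Osei: 7 to 10, Osei.
Gupta vs Kaur: Gupta is ranked higher on 2+1+2+3 = 8 ballots, Kaur on 9. Kaur wins 9–8.
Gupta vs Dube: Gupta wins 11–6.
Singh vs Osei: Singh is ranked higher on 2+2+1 = 5 ballots, Osei on 12. Osei wins 12–5.
Singh–Kaur: Kaur 9–8.
Singh vs Dube: Singh preferred on 2+2+5 = 9 ballots; Singh wins 9–8.
Osei vs Kaur: Osei, 11–6.
Osei vs Dube: Osei preferred on 2+2+1+2+5 = 12 ballots; Osei wins 12–5.
Kaur vs Dube: Kaur wins 11–6.
Osei defeats every rival head-to-head and is the Condorcet winner.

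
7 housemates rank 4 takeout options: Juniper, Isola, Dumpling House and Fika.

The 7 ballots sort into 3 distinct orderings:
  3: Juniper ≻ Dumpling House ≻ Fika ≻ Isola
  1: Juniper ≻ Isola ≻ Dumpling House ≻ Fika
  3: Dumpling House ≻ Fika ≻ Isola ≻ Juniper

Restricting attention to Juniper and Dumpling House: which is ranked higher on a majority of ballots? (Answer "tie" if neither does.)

Juniper

Ballots ranking Juniper above Dumpling House: 3 + 1 = 4.
Ballots ranking Dumpling House above Juniper: 7 − 4 = 3.
Juniper wins the head-to-head 4–3.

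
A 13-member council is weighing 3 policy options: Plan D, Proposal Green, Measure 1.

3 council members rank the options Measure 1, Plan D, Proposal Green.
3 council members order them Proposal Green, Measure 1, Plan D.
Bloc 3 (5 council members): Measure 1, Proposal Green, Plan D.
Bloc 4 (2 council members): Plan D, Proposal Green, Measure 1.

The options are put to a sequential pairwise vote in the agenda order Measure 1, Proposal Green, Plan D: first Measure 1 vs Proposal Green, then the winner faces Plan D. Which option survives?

Measure 1

Round 1: Measure 1 vs Proposal Green — 8–5, Measure 1 advances.
Round 2: Measure 1 vs Plan D — 11–2, Measure 1 advances.
Measure 1 survives the agenda.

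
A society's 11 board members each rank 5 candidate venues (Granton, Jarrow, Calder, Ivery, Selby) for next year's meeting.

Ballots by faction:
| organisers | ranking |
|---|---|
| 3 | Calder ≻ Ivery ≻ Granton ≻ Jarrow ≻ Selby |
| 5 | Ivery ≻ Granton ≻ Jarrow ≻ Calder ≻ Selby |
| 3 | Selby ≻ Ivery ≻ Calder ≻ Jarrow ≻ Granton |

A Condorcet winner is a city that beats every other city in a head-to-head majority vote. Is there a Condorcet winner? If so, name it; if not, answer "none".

Ivery

Head-to-head results (11 organisers):
Granton–Jarrow: Granton 8–3.
Granton–Calder: Calder 6–5.
Granton vs Ivery: Ivery, 11–0.
Granton vs Selby: Granton, 8–3.
Jarrow vs Calder: Calder wins 6–5.
Jarrow–Ivery: Ivery 11–0.
Jarrow vs Selby: Jarrow, 8–3.
Calder vs Ivery: Ivery wins 8–3.
Calder vs Selby: Calder, 8–3.
Ivery vs Selby: Ivery, 8–3.
Ivery wins every pairwise contest, so Ivery is the Condorcet winner.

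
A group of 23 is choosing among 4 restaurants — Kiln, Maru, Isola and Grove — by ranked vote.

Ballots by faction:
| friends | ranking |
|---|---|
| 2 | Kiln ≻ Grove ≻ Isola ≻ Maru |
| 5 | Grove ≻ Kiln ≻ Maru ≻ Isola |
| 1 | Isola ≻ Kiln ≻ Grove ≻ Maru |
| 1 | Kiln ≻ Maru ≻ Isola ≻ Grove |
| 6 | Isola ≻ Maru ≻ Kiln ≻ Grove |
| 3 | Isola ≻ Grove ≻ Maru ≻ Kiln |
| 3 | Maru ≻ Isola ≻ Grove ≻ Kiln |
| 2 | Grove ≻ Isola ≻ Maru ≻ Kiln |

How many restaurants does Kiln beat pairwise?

Kiln against each rival (23 friends):
Kiln–Maru: Maru 14–9.
Kiln vs Isola: 2+5+1 = 8 for Kiln, 15 for Isola — Isola by 15–8.
Kiln vs Grove: Kiln is ranked higher on 2+1+1+6 = 10 ballots, Grove on 13. Grove wins 13–10.
Kiln beats no one; loses to Maru, Isola, Grove — 0 pairwise wins.

0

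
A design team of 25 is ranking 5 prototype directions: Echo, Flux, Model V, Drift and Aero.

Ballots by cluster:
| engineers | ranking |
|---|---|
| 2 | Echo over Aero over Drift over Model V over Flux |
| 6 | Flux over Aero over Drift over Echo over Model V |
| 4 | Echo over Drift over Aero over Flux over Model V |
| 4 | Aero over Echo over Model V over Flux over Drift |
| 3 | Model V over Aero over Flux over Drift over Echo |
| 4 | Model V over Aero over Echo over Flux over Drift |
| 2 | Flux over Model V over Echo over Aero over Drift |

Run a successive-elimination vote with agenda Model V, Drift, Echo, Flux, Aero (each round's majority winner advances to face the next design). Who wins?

Round 1: Model V vs Drift — 13–12, Model V advances.
Round 2: Model V vs Echo — 9–16, Echo advances.
Round 3: Echo vs Flux — 14–11, Echo advances.
Round 4: Echo vs Aero — 8–17, Aero advances.
Aero survives the agenda.

Aero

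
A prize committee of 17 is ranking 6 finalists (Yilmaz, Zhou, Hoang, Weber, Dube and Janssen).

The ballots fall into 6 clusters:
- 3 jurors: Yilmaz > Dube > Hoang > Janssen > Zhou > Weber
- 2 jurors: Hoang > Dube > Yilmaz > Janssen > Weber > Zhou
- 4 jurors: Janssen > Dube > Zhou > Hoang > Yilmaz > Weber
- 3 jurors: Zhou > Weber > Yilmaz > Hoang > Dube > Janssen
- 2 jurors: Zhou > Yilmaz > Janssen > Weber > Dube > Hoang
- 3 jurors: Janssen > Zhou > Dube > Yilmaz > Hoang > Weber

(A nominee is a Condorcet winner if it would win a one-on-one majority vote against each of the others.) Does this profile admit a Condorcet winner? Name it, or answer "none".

Check each pair by majority over 17 ballots:
Yilmaz vs Zhou: Zhou, 12–5.
Yilmaz vs Hoang: Yilmaz wins 11–6.
Yilmaz vs Weber: Yilmaz wins 14–3.
Yilmaz–Dube: Dube 9–8.
Yilmaz vs Janssen: Yilmaz, 10–7.
Zhou vs Hoang: Zhou, 12–5.
Zhou–Weber: Zhou 15–2.
Zhou–Dube: Dube 9–8.
Zhou–Janssen: Janssen 12–5.
Hoang vs Weber: Hoang wins 12–5.
Hoang vs Dube: Dube, 12–5.
Hoang–Janssen: Janssen 9–8.
Weber vs Dube: Dube, 12–5.
Weber vs Janssen: Janssen, 14–3.
Dube vs Janssen: Janssen, 9–8.
No nominee is unbeaten: Yilmaz loses to Zhou; Zhou loses to Dube; Hoang loses to Yilmaz; Weber loses to Yilmaz; Dube loses to Janssen; Janssen loses to Yilmaz. In particular Yilmaz beats Janssen beats Zhou beats Yilmaz is a majority cycle — no Condorcet winner exists.

none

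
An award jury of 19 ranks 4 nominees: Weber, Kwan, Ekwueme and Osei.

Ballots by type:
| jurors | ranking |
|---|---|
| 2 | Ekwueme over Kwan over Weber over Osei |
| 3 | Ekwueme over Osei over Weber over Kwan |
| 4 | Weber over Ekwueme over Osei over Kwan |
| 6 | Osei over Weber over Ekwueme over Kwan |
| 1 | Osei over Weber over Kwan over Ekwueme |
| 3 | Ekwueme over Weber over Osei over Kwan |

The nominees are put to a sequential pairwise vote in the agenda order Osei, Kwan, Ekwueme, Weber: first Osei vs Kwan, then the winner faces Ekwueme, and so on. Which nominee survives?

Weber

Round 1: Osei vs Kwan — 17–2, Osei advances.
Round 2: Osei vs Ekwueme — 7–12, Ekwueme advances.
Round 3: Ekwueme vs Weber — 8–11, Weber advances.
Weber survives the agenda.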